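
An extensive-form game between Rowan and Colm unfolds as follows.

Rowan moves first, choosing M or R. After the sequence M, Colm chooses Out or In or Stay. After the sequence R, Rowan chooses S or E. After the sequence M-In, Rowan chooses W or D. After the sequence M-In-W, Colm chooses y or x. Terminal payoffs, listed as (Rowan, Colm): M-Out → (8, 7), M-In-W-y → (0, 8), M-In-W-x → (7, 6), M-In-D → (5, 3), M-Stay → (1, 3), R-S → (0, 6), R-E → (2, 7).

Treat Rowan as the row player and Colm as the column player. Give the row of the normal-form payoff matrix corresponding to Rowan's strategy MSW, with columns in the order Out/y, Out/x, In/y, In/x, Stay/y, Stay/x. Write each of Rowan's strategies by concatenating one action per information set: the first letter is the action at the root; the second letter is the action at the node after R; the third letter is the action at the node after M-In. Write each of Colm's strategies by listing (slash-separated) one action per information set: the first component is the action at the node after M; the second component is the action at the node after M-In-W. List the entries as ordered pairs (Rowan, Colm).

vs Out/y: Rowan plays M → Colm plays Out at [M] → (8, 7)
vs Out/x: Rowan plays M → Colm plays Out at [M] → (8, 7)
vs In/y: Rowan plays M → Colm plays In at [M] → Rowan plays W at [M-In] → Colm plays y at [M-In-W] → (0, 8)
vs In/x: Rowan plays M → Colm plays In at [M] → Rowan plays W at [M-In] → Colm plays x at [M-In-W] → (7, 6)
vs Stay/y: Rowan plays M → Colm plays Stay at [M] → (1, 3)
vs Stay/x: Rowan plays M → Colm plays Stay at [M] → (1, 3)

(8,7) (8,7) (0,8) (7,6) (1,3) (1,3)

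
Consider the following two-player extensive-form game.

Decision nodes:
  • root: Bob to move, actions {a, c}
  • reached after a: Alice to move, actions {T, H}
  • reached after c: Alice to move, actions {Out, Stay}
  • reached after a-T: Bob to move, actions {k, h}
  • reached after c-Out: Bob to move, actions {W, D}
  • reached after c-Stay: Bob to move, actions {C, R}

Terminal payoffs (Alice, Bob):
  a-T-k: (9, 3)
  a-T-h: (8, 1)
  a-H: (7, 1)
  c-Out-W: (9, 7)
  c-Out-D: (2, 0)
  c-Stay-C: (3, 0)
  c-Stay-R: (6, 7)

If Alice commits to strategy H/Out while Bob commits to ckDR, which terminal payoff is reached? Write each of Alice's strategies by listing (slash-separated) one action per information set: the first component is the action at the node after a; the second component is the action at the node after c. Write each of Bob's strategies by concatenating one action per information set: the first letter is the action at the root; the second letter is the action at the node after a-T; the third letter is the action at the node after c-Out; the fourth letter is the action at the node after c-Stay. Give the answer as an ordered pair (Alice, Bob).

Trace the play path from the root:
  Bob plays c
  Alice plays Out at [c]
  Bob plays D at [c-Out]
→ terminal payoff (2, 0).
(Alice's choice at the node after a is never reached on this path, so it doesn't affect the outcome.)

(2, 0)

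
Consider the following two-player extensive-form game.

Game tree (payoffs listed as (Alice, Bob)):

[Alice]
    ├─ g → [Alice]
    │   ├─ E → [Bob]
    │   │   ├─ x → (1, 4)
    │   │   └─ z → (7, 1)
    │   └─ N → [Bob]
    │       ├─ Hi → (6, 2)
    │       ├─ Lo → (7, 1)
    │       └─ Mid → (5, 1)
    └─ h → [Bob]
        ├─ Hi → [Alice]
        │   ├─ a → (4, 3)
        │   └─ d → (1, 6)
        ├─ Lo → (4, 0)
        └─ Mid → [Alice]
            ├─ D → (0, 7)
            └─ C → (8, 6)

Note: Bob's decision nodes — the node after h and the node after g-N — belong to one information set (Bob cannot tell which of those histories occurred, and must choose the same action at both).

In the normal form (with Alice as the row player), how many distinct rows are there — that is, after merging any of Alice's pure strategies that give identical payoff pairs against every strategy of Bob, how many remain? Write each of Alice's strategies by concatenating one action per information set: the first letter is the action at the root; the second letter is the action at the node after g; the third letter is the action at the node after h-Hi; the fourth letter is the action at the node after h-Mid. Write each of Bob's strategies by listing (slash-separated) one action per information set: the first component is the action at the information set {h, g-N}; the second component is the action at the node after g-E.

Alice has 16 pure strategies: gEaD, gEaC, gEdD, gEdC, gNaD, gNaC, gNdD, gNdC, hEaD, hEaC, hEdD, hEdC, hNaD, hNaC, hNdD, hNdC. Columns: Hi/x, Hi/z, Lo/x, Lo/z, Mid/x, Mid/z.
{gEaD, gEaC, gEdD, gEdC} → row (1,4) (7,1) (1,4) (7,1) (1,4) (7,1)
{gNaD, gNaC, gNdD, gNdC} → row (6,2) (6,2) (7,1) (7,1) (5,1) (5,1)
{hEaD, hNaD} → row (4,3) (4,3) (4,0) (4,0) (0,7) (0,7)
{hEaC, hNaC} → row (4,3) (4,3) (4,0) (4,0) (8,6) (8,6)
{hEdD, hNdD} → row (1,6) (1,6) (4,0) (4,0) (0,7) (0,7)
{hEdC, hNdC} → row (1,6) (1,6) (4,0) (4,0) (8,6) (8,6)
That's 6 distinct rows out of 16 strategies.

6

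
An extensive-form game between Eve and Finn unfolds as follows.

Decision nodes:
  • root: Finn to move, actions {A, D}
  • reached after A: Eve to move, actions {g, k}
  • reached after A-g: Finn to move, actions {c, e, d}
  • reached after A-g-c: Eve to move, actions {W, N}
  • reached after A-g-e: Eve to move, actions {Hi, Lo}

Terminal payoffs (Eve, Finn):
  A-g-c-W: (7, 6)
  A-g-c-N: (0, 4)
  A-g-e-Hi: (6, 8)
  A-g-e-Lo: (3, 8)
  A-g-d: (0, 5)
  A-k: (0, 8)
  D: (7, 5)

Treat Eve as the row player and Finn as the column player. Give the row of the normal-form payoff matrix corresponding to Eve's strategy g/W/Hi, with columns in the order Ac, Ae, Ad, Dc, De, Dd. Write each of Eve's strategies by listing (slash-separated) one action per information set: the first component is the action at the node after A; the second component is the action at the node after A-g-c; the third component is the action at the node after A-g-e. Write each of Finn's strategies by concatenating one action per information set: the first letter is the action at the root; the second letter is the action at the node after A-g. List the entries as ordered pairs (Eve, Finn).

(7,6) (6,8) (0,5) (7,5) (7,5) (7,5)

vs Ac: Finn plays A → Eve plays g at [A] → Finn plays c at [A-g] → Eve plays W at [A-g-c] → (7, 6)
vs Ae: Finn plays A → Eve plays g at [A] → Finn plays e at [A-g] → Eve plays Hi at [A-g-e] → (6, 8)
vs Ad: Finn plays A → Eve plays g at [A] → Finn plays d at [A-g] → (0, 5)
vs Dc: Finn plays D → (7, 5)
vs De: Finn plays D → (7, 5)
vs Dd: Finn plays D → (7, 5)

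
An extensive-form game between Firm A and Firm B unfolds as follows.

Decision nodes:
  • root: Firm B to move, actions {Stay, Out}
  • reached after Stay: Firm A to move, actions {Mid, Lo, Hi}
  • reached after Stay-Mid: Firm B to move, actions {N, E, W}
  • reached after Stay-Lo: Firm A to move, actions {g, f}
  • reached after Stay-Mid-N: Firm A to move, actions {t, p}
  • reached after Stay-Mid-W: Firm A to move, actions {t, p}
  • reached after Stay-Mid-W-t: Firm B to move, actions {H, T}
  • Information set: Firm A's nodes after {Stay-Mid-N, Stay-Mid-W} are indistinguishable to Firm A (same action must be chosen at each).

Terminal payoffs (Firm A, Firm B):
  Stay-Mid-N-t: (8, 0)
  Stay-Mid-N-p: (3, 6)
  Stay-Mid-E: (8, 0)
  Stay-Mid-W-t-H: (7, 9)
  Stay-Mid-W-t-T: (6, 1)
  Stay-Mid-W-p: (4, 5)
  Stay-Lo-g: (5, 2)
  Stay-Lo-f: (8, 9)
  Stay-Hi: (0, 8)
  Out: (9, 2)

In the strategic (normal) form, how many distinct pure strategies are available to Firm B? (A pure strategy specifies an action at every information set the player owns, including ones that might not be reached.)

Firm B owns the root with actions {Stay, Out} — two choices.
Firm B owns the node after Stay-Mid with actions {N, E, W} — three choices.
Firm B owns the node after Stay-Mid-W-t with actions {H, T} — two choices.
A pure strategy fixes one action at each information set independently, so the count is the product 2 × 3 × 2 = 12.
(For reference, Firm A has 12 pure strategies, giving a 12×12 normal-form matrix.)

12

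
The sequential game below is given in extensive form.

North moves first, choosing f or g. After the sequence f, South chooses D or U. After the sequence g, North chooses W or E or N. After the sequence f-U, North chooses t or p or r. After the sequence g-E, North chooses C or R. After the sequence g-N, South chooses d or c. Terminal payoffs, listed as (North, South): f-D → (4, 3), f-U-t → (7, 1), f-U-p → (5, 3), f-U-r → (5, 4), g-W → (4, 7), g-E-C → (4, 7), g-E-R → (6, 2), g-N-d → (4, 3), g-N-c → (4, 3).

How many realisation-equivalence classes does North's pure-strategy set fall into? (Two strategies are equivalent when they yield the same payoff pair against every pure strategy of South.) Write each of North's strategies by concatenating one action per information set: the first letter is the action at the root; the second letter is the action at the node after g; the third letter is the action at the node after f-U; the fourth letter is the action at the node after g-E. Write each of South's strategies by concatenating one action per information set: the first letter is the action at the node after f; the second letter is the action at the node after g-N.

North has 36 pure strategies: fWtC, fWtR, fWpC, fWpR, fWrC, fWrR, fEtC, fEtR, fEpC, fEpR, fErC, fErR, fNtC, fNtR, fNpC, fNpR, fNrC, fNrR, gWtC, gWtR, gWpC, gWpR, gWrC, gWrR, gEtC, gEtR, gEpC, gEpR, gErC, gErR, gNtC, gNtR, gNpC, gNpR, gNrC, gNrR. Columns: Dd, Dc, Ud, Uc.
{fWtC, fWtR, fEtC, fEtR, fNtC, fNtR} → row (4,3) (4,3) (7,1) (7,1)
{fWpC, fWpR, fEpC, fEpR, fNpC, fNpR} → row (4,3) (4,3) (5,3) (5,3)
{fWrC, fWrR, fErC, fErR, fNrC, fNrR} → row (4,3) (4,3) (5,4) (5,4)
{gWtC, gWtR, gWpC, gWpR, gWrC, gWrR, gEtC, gEpC, gErC} → row (4,7) (4,7) (4,7) (4,7)
{gEtR, gEpR, gErR} → row (6,2) (6,2) (6,2) (6,2)
{gNtC, gNtR, gNpC, gNpR, gNrC, gNrR} → row (4,3) (4,3) (4,3) (4,3)
That's 6 distinct rows out of 36 strategies.

6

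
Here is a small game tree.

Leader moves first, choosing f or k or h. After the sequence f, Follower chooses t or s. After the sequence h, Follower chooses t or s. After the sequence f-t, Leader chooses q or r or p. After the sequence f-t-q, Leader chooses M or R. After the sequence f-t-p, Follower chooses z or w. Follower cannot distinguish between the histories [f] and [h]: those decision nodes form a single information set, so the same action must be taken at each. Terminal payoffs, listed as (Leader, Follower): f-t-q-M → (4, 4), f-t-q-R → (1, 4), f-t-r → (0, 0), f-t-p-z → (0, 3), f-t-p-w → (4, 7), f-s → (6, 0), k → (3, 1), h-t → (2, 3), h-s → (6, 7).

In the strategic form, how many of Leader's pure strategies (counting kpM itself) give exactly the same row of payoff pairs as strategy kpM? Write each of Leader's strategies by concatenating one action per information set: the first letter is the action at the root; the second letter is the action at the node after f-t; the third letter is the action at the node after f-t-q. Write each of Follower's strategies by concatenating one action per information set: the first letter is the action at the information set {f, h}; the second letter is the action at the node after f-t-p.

Row for kpM (columns tz, tw, sz, sw): (3,1) (3,1) (3,1) (3,1).
Under kpM, Leader's choice at the node after f-t and at the node after f-t-q can never be reached regardless of what Follower does, so varying those choices leaves every outcome unchanged.
Holding the reachable choices fixed and varying the unreachable ones freely already gives 3 × 2 = 6 equivalent strategies.
No other strategy reproduces this row, so those 6 are the full class: kqM, kqR, krM, krR, kpM, kpR.

6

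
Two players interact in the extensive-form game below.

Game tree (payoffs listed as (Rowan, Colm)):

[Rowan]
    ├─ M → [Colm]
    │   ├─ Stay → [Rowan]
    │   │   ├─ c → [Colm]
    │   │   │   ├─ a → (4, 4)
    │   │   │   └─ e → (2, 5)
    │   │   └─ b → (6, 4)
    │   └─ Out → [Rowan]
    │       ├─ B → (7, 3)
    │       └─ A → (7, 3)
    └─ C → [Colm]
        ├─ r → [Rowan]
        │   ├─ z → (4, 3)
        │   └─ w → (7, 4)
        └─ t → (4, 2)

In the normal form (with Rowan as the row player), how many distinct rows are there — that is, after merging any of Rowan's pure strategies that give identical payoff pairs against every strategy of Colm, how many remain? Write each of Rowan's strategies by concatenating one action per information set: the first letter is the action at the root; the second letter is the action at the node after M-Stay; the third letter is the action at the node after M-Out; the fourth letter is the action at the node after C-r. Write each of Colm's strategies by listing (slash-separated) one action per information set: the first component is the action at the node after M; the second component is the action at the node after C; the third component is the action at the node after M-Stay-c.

Rowan has 16 pure strategies: McBz, McBw, McAz, McAw, MbBz, MbBw, MbAz, MbAw, CcBz, CcBw, CcAz, CcAw, CbBz, CbBw, CbAz, CbAw. Columns: Stay/r/a, Stay/r/e, Stay/t/a, Stay/t/e, Out/r/a, Out/r/e, Out/t/a, Out/t/e.
{McBz, McBw, McAz, McAw} → row (4,4) (2,5) (4,4) (2,5) (7,3) (7,3) (7,3) (7,3)
{MbBz, MbBw, MbAz, MbAw} → row (6,4) (6,4) (6,4) (6,4) (7,3) (7,3) (7,3) (7,3)
{CcBz, CcAz, CbBz, CbAz} → row (4,3) (4,3) (4,2) (4,2) (4,3) (4,3) (4,2) (4,2)
{CcBw, CcAw, CbBw, CbAw} → row (7,4) (7,4) (4,2) (4,2) (7,4) (7,4) (4,2) (4,2)
That's 4 distinct rows out of 16 strategies.

4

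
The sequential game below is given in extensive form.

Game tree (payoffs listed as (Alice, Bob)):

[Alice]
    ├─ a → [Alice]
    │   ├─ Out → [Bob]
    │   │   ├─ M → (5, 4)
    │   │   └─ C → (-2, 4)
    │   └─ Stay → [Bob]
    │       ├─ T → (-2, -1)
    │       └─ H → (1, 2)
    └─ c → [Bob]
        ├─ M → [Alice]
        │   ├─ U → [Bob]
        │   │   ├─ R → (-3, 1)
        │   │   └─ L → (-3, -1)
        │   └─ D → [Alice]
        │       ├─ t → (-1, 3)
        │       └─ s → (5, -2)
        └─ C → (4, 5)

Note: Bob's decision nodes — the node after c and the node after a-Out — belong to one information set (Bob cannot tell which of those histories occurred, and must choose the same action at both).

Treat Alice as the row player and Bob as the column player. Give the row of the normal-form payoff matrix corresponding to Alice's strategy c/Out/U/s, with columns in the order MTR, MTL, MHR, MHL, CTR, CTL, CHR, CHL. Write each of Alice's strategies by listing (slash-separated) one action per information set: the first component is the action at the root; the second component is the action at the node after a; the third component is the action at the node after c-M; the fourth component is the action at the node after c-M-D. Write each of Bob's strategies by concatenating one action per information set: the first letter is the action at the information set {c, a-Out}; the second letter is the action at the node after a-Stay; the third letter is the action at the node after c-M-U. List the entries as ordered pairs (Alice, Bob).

(-3,1) (-3,-1) (-3,1) (-3,-1) (4,5) (4,5) (4,5) (4,5)

vs MTR: Alice plays c → Bob plays M at [c] → Alice plays U at [c-M] → Bob plays R at [c-M-U] → (-3, 1)
vs MTL: Alice plays c → Bob plays M at [c] → Alice plays U at [c-M] → Bob plays L at [c-M-U] → (-3, -1)
vs MHR: Alice plays c → Bob plays M at [c] → Alice plays U at [c-M] → Bob plays R at [c-M-U] → (-3, 1)
vs MHL: Alice plays c → Bob plays M at [c] → Alice plays U at [c-M] → Bob plays L at [c-M-U] → (-3, -1)
vs CTR: Alice plays c → Bob plays C at [c] → (4, 5)
vs CTL: Alice plays c → Bob plays C at [c] → (4, 5)
vs CHR: Alice plays c → Bob plays C at [c] → (4, 5)
vs CHL: Alice plays c → Bob plays C at [c] → (4, 5)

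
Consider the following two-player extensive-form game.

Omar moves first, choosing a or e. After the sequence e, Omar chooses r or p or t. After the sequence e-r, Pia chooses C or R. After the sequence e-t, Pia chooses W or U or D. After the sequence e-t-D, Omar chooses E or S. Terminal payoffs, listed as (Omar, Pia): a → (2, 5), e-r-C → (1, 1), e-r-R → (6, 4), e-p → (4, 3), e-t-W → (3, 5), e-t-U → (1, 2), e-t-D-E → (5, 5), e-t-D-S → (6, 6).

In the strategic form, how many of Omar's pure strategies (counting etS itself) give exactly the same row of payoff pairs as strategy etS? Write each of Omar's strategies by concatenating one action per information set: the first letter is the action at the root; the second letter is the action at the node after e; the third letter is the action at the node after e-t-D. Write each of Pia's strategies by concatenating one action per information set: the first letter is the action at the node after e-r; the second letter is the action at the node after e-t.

Row for etS (columns CW, CU, CD, RW, RU, RD): (3,5) (1,2) (6,6) (3,5) (1,2) (6,6).
Every one of Omar's information sets is on the play path for some reply by Pia when Omar follows etS.
Changing the action at any of them therefore changes at least one column, so only etS itself gives this row.

1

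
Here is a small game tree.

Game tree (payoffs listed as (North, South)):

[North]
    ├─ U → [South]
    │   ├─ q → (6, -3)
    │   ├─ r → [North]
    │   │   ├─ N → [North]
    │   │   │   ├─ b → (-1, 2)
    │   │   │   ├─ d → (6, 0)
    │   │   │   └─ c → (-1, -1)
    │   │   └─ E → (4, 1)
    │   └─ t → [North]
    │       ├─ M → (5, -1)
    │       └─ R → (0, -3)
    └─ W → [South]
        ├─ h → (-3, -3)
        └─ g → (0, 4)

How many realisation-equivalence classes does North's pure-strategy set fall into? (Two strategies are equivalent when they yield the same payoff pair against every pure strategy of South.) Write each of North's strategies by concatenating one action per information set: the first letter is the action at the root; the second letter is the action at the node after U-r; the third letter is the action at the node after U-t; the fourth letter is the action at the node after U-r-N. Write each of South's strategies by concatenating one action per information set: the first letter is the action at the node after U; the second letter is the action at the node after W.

9

North has 24 pure strategies: UNMb, UNMd, UNMc, UNRb, UNRd, UNRc, UEMb, UEMd, UEMc, UERb, UERd, UERc, WNMb, WNMd, WNMc, WNRb, WNRd, WNRc, WEMb, WEMd, WEMc, WERb, WERd, WERc. Columns: qh, qg, rh, rg, th, tg.
{UNMb} → row (6,-3) (6,-3) (-1,2) (-1,2) (5,-1) (5,-1)
{UNMd} → row (6,-3) (6,-3) (6,0) (6,0) (5,-1) (5,-1)
{UNMc} → row (6,-3) (6,-3) (-1,-1) (-1,-1) (5,-1) (5,-1)
{UNRb} → row (6,-3) (6,-3) (-1,2) (-1,2) (0,-3) (0,-3)
{UNRd} → row (6,-3) (6,-3) (6,0) (6,0) (0,-3) (0,-3)
{UNRc} → row (6,-3) (6,-3) (-1,-1) (-1,-1) (0,-3) (0,-3)
{UEMb, UEMd, UEMc} → row (6,-3) (6,-3) (4,1) (4,1) (5,-1) (5,-1)
{UERb, UERd, UERc} → row (6,-3) (6,-3) (4,1) (4,1) (0,-3) (0,-3)
{WNMb, WNMd, WNMc, WNRb, WNRd, WNRc, WEMb, WEMd, WEMc, WERb, WERd, WERc} → row (-3,-3) (0,4) (-3,-3) (0,4) (-3,-3) (0,4)
That's 9 distinct rows out of 24 strategies.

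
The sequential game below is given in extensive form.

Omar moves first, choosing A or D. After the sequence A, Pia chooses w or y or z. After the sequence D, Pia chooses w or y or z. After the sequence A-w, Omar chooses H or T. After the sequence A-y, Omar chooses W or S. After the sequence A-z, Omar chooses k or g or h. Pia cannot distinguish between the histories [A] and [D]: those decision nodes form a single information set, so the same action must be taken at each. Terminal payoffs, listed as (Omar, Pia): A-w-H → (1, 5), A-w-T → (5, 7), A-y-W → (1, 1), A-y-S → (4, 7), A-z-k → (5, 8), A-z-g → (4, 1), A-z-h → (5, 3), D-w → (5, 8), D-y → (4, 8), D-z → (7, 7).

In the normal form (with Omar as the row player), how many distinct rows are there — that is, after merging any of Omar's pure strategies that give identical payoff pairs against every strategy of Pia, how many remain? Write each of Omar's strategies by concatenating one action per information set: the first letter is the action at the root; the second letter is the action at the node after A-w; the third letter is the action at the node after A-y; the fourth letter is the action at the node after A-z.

Omar has 24 pure strategies: AHWk, AHWg, AHWh, AHSk, AHSg, AHSh, ATWk, ATWg, ATWh, ATSk, ATSg, ATSh, DHWk, DHWg, DHWh, DHSk, DHSg, DHSh, DTWk, DTWg, DTWh, DTSk, DTSg, DTSh. Columns: w, y, z.
{AHWk} → row (1,5) (1,1) (5,8)
{AHWg} → row (1,5) (1,1) (4,1)
{AHWh} → row (1,5) (1,1) (5,3)
{AHSk} → row (1,5) (4,7) (5,8)
{AHSg} → row (1,5) (4,7) (4,1)
{AHSh} → row (1,5) (4,7) (5,3)
{ATWk} → row (5,7) (1,1) (5,8)
{ATWg} → row (5,7) (1,1) (4,1)
{ATWh} → row (5,7) (1,1) (5,3)
{ATSk} → row (5,7) (4,7) (5,8)
{ATSg} → row (5,7) (4,7) (4,1)
{ATSh} → row (5,7) (4,7) (5,3)
{DHWk, DHWg, DHWh, DHSk, DHSg, DHSh, DTWk, DTWg, DTWh, DTSk, DTSg, DTSh} → row (5,8) (4,8) (7,7)
That's 13 distinct rows out of 24 strategies.

13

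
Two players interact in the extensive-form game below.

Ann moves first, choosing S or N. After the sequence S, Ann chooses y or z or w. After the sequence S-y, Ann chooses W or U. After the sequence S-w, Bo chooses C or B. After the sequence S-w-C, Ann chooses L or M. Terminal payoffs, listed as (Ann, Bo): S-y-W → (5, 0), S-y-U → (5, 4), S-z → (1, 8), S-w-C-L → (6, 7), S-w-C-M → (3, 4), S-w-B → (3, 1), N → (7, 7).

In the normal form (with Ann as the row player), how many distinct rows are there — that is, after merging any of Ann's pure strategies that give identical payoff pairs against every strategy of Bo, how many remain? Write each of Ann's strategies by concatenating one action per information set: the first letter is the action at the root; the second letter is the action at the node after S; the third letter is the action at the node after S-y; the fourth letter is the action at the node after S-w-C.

6

Ann has 24 pure strategies: SyWL, SyWM, SyUL, SyUM, SzWL, SzWM, SzUL, SzUM, SwWL, SwWM, SwUL, SwUM, NyWL, NyWM, NyUL, NyUM, NzWL, NzWM, NzUL, NzUM, NwWL, NwWM, NwUL, NwUM. Columns: C, B.
{SyWL, SyWM} → row (5,0) (5,0)
{SyUL, SyUM} → row (5,4) (5,4)
{SzWL, SzWM, SzUL, SzUM} → row (1,8) (1,8)
{SwWL, SwUL} → row (6,7) (3,1)
{SwWM, SwUM} → row (3,4) (3,1)
{NyWL, NyWM, NyUL, NyUM, NzWL, NzWM, NzUL, NzUM, NwWL, NwWM, NwUL, NwUM} → row (7,7) (7,7)
That's 6 distinct rows out of 24 strategies.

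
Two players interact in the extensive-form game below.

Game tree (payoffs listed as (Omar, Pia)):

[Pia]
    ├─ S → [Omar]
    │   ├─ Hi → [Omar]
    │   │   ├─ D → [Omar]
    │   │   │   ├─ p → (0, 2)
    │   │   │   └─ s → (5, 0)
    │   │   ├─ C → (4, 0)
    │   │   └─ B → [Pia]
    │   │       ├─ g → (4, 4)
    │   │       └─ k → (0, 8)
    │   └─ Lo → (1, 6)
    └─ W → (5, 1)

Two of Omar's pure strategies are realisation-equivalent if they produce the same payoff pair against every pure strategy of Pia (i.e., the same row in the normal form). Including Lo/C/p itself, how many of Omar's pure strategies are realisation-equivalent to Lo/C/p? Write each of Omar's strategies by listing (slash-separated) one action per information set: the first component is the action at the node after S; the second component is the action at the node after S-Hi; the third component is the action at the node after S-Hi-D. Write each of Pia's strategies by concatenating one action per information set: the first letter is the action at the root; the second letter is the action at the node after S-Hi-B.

6

Row for Lo/C/p (columns Sg, Sk, Wg, Wk): (1,6) (1,6) (5,1) (5,1).
Under Lo/C/p, Omar's choice at the node after S-Hi and at the node after S-Hi-D can never be reached regardless of what Pia does, so varying those choices leaves every outcome unchanged.
Holding the reachable choices fixed and varying the unreachable ones freely already gives 3 × 2 = 6 equivalent strategies.
No other strategy reproduces this row, so those 6 are the full class: Lo/D/p, Lo/D/s, Lo/C/p, Lo/C/s, Lo/B/p, Lo/B/s.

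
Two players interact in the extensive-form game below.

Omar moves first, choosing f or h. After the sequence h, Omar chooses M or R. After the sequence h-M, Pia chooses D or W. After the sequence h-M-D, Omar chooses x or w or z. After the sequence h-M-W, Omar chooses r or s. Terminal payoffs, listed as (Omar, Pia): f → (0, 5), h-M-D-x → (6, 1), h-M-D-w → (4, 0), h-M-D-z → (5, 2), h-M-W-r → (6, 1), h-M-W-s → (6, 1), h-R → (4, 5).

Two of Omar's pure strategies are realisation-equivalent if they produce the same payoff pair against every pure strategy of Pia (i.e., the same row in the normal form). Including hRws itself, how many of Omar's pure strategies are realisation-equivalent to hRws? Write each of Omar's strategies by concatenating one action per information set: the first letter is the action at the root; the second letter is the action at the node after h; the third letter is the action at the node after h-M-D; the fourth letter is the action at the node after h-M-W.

6

Row for hRws (columns D, W): (4,5) (4,5).
Under hRws, Omar's choice at the node after h-M-D and at the node after h-M-W can never be reached regardless of what Pia does, so varying those choices leaves every outcome unchanged.
Holding the reachable choices fixed and varying the unreachable ones freely already gives 3 × 2 = 6 equivalent strategies.
No other strategy reproduces this row, so those 6 are the full class: hRxr, hRxs, hRwr, hRws, hRzr, hRzs.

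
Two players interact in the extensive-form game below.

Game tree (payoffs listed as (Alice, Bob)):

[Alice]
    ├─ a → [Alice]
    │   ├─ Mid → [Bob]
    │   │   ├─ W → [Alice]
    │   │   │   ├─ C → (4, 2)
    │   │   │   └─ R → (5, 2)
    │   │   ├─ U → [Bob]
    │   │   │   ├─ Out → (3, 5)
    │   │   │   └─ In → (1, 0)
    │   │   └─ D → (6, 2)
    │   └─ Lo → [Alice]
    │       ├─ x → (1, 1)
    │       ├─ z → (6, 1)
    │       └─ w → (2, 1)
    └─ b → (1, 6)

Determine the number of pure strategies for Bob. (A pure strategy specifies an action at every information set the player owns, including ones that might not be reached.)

Bob owns the node after a-Mid with actions {W, U, D} — three choices.
Bob owns the node after a-Mid-U with actions {Out, In} — two choices.
A pure strategy fixes one action at each information set independently, so the count is the product 3 × 2 = 6.
(For reference, Alice has 24 pure strategies, giving a 6×24 normal-form matrix.)

6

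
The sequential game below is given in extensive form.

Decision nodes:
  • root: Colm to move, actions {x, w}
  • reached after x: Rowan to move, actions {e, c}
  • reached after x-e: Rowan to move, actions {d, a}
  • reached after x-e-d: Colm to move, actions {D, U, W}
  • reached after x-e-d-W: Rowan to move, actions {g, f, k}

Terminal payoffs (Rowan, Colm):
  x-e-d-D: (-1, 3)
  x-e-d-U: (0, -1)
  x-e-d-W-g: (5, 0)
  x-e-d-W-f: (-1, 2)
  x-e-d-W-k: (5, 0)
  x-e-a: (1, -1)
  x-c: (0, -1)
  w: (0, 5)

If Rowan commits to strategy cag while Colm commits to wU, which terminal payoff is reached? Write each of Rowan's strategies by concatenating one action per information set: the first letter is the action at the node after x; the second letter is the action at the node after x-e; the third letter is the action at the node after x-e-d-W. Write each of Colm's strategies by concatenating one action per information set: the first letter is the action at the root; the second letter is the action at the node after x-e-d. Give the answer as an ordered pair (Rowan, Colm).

Trace the play path from the root:
  Colm plays w
→ terminal payoff (0, 5).
(Rowan's choice at the node after x is never reached on this path, so it doesn't affect the outcome.)

(0, 5)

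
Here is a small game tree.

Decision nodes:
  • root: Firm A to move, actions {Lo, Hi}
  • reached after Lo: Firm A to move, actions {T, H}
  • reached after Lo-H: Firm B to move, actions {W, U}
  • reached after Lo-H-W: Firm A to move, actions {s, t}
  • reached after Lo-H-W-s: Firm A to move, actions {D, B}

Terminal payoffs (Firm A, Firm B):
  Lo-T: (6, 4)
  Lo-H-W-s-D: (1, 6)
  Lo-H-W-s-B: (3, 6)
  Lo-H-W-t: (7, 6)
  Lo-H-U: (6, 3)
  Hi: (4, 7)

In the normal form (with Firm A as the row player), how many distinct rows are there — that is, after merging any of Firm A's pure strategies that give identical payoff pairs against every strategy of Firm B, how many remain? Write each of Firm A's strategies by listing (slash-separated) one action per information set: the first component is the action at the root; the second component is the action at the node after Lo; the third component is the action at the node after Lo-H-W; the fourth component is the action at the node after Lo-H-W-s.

Firm A has 16 pure strategies: Lo/T/s/D, Lo/T/s/B, Lo/T/t/D, Lo/T/t/B, Lo/H/s/D, Lo/H/s/B, Lo/H/t/D, Lo/H/t/B, Hi/T/s/D, Hi/T/s/B, Hi/T/t/D, Hi/T/t/B, Hi/H/s/D, Hi/H/s/B, Hi/H/t/D, Hi/H/t/B. Columns: W, U.
{Lo/T/s/D, Lo/T/s/B, Lo/T/t/D, Lo/T/t/B} → row (6,4) (6,4)
{Lo/H/s/D} → row (1,6) (6,3)
{Lo/H/s/B} → row (3,6) (6,3)
{Lo/H/t/D, Lo/H/t/B} → row (7,6) (6,3)
{Hi/T/s/D, Hi/T/s/B, Hi/T/t/D, Hi/T/t/B, Hi/H/s/D, Hi/H/s/B, Hi/H/t/D, Hi/H/t/B} → row (4,7) (4,7)
That's 5 distinct rows out of 16 strategies.

5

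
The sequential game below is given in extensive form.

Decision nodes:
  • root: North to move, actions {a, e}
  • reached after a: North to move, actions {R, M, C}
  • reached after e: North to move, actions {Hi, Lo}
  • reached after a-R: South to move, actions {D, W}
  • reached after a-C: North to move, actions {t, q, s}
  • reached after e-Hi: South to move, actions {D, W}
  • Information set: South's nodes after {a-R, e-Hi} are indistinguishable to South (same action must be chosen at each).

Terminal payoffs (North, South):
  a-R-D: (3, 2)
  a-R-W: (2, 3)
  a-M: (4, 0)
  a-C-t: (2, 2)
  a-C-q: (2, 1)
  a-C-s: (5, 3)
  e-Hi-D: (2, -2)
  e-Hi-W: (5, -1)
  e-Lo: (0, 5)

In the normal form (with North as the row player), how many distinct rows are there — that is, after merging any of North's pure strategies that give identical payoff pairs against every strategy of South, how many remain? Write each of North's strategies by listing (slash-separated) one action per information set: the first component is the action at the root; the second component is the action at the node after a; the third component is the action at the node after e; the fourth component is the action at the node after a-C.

7

North has 36 pure strategies: a/R/Hi/t, a/R/Hi/q, a/R/Hi/s, a/R/Lo/t, a/R/Lo/q, a/R/Lo/s, a/M/Hi/t, a/M/Hi/q, a/M/Hi/s, a/M/Lo/t, a/M/Lo/q, a/M/Lo/s, a/C/Hi/t, a/C/Hi/q, a/C/Hi/s, a/C/Lo/t, a/C/Lo/q, a/C/Lo/s, e/R/Hi/t, e/R/Hi/q, e/R/Hi/s, e/R/Lo/t, e/R/Lo/q, e/R/Lo/s, e/M/Hi/t, e/M/Hi/q, e/M/Hi/s, e/M/Lo/t, e/M/Lo/q, e/M/Lo/s, e/C/Hi/t, e/C/Hi/q, e/C/Hi/s, e/C/Lo/t, e/C/Lo/q, e/C/Lo/s. Columns: D, W.
{a/R/Hi/t, a/R/Hi/q, a/R/Hi/s, a/R/Lo/t, a/R/Lo/q, a/R/Lo/s} → row (3,2) (2,3)
{a/M/Hi/t, a/M/Hi/q, a/M/Hi/s, a/M/Lo/t, a/M/Lo/q, a/M/Lo/s} → row (4,0) (4,0)
{a/C/Hi/t, a/C/Lo/t} → row (2,2) (2,2)
{a/C/Hi/q, a/C/Lo/q} → row (2,1) (2,1)
{a/C/Hi/s, a/C/Lo/s} → row (5,3) (5,3)
{e/R/Hi/t, e/R/Hi/q, e/R/Hi/s, e/M/Hi/t, e/M/Hi/q, e/M/Hi/s, e/C/Hi/t, e/C/Hi/q, e/C/Hi/s} → row (2,-2) (5,-1)
{e/R/Lo/t, e/R/Lo/q, e/R/Lo/s, e/M/Lo/t, e/M/Lo/q, e/M/Lo/s, e/C/Lo/t, e/C/Lo/q, e/C/Lo/s} → row (0,5) (0,5)
That's 7 distinct rows out of 36 strategies.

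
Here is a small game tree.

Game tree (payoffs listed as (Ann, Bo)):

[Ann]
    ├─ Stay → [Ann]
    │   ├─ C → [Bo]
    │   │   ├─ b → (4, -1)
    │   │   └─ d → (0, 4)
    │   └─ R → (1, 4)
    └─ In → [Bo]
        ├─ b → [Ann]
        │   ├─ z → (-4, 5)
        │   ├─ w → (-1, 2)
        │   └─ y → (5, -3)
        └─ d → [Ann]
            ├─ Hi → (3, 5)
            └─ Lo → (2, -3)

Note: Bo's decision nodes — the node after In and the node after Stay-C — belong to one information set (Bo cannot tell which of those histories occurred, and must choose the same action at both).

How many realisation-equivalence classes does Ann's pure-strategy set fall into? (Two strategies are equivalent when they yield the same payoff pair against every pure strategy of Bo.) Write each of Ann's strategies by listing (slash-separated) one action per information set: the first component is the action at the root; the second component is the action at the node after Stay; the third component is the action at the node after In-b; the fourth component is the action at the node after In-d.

Ann has 24 pure strategies: Stay/C/z/Hi, Stay/C/z/Lo, Stay/C/w/Hi, Stay/C/w/Lo, Stay/C/y/Hi, Stay/C/y/Lo, Stay/R/z/Hi, Stay/R/z/Lo, Stay/R/w/Hi, Stay/R/w/Lo, Stay/R/y/Hi, Stay/R/y/Lo, In/C/z/Hi, In/C/z/Lo, In/C/w/Hi, In/C/w/Lo, In/C/y/Hi, In/C/y/Lo, In/R/z/Hi, In/R/z/Lo, In/R/w/Hi, In/R/w/Lo, In/R/y/Hi, In/R/y/Lo. Columns: b, d.
{Stay/C/z/Hi, Stay/C/z/Lo, Stay/C/w/Hi, Stay/C/w/Lo, Stay/C/y/Hi, Stay/C/y/Lo} → row (4,-1) (0,4)
{Stay/R/z/Hi, Stay/R/z/Lo, Stay/R/w/Hi, Stay/R/w/Lo, Stay/R/y/Hi, Stay/R/y/Lo} → row (1,4) (1,4)
{In/C/z/Hi, In/R/z/Hi} → row (-4,5) (3,5)
{In/C/z/Lo, In/R/z/Lo} → row (-4,5) (2,-3)
{In/C/w/Hi, In/R/w/Hi} → row (-1,2) (3,5)
{In/C/w/Lo, In/R/w/Lo} → row (-1,2) (2,-3)
{In/C/y/Hi, In/R/y/Hi} → row (5,-3) (3,5)
{In/C/y/Lo, In/R/y/Lo} → row (5,-3) (2,-3)
That's 8 distinct rows out of 24 strategies.

8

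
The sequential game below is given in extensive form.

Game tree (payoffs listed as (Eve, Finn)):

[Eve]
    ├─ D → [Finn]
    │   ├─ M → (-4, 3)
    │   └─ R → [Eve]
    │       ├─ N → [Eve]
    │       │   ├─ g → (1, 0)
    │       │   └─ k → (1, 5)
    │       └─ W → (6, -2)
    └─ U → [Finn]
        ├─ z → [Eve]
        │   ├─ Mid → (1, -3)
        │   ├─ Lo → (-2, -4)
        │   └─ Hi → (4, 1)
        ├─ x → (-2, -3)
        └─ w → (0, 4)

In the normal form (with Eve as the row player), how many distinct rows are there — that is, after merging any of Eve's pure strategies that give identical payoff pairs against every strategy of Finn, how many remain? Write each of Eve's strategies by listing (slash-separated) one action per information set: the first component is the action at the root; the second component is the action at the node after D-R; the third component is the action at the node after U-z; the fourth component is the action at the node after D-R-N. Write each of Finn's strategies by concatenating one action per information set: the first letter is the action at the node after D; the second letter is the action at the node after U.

6

Eve has 24 pure strategies: D/N/Mid/g, D/N/Mid/k, D/N/Lo/g, D/N/Lo/k, D/N/Hi/g, D/N/Hi/k, D/W/Mid/g, D/W/Mid/k, D/W/Lo/g, D/W/Lo/k, D/W/Hi/g, D/W/Hi/k, U/N/Mid/g, U/N/Mid/k, U/N/Lo/g, U/N/Lo/k, U/N/Hi/g, U/N/Hi/k, U/W/Mid/g, U/W/Mid/k, U/W/Lo/g, U/W/Lo/k, U/W/Hi/g, U/W/Hi/k. Columns: Mz, Mx, Mw, Rz, Rx, Rw.
{D/N/Mid/g, D/N/Lo/g, D/N/Hi/g} → row (-4,3) (-4,3) (-4,3) (1,0) (1,0) (1,0)
{D/N/Mid/k, D/N/Lo/k, D/N/Hi/k} → row (-4,3) (-4,3) (-4,3) (1,5) (1,5) (1,5)
{D/W/Mid/g, D/W/Mid/k, D/W/Lo/g, D/W/Lo/k, D/W/Hi/g, D/W/Hi/k} → row (-4,3) (-4,3) (-4,3) (6,-2) (6,-2) (6,-2)
{U/N/Mid/g, U/N/Mid/k, U/W/Mid/g, U/W/Mid/k} → row (1,-3) (-2,-3) (0,4) (1,-3) (-2,-3) (0,4)
{U/N/Lo/g, U/N/Lo/k, U/W/Lo/g, U/W/Lo/k} → row (-2,-4) (-2,-3) (0,4) (-2,-4) (-2,-3) (0,4)
{U/N/Hi/g, U/N/Hi/k, U/W/Hi/g, U/W/Hi/k} → row (4,1) (-2,-3) (0,4) (4,1) (-2,-3) (0,4)
That's 6 distinct rows out of 24 strategies.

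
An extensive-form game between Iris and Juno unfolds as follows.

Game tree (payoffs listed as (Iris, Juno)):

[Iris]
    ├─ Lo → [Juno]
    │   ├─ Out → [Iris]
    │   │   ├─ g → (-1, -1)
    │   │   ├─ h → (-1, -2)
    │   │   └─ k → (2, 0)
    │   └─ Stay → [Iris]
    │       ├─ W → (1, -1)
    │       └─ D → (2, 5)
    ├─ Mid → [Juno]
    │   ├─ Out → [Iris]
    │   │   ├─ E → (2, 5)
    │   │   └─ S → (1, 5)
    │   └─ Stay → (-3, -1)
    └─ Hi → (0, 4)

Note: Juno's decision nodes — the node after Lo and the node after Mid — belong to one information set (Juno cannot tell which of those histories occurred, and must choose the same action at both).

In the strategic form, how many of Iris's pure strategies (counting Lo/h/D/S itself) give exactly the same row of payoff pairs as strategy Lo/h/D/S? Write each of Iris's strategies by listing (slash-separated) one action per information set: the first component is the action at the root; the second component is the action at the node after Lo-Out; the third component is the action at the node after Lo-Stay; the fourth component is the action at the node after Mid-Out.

2

Row for Lo/h/D/S (columns Out, Stay): (-1,-2) (2,5).
Under Lo/h/D/S, Iris's choice at the node after Mid-Out can never be reached regardless of what Juno does, so varying those choices leaves every outcome unchanged.
Holding the reachable choices fixed and varying the unreachable one freely already gives 2 equivalent strategies.
No other strategy reproduces this row, so those 2 are the full class: Lo/h/D/E, Lo/h/D/S.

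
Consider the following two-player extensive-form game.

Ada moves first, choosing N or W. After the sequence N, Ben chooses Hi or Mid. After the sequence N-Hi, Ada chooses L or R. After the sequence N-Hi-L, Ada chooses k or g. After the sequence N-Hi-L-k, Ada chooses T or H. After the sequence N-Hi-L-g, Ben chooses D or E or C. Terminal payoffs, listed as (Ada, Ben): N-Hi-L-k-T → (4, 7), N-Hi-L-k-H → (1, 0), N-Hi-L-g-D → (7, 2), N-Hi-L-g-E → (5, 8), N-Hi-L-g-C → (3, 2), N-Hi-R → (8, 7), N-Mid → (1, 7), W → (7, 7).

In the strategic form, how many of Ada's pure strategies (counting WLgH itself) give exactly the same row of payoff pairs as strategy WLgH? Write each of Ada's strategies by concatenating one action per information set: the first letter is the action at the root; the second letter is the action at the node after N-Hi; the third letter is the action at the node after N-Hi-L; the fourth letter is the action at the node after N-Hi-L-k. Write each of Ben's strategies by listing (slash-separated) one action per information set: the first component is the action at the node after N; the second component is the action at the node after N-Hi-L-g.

Row for WLgH (columns Hi/D, Hi/E, Hi/C, Mid/D, Mid/E, Mid/C): (7,7) (7,7) (7,7) (7,7) (7,7) (7,7).
Under WLgH, Ada's choice at the node after N-Hi and at the node after N-Hi-L and at the node after N-Hi-L-k can never be reached regardless of what Ben does, so varying those choices leaves every outcome unchanged.
Holding the reachable choices fixed and varying the unreachable ones freely already gives 2 × 2 × 2 = 8 equivalent strategies.
No other strategy reproduces this row, so those 8 are the full class: WLkT, WLkH, WLgT, WLgH, WRkT, WRkH, WRgT, WRgH.

8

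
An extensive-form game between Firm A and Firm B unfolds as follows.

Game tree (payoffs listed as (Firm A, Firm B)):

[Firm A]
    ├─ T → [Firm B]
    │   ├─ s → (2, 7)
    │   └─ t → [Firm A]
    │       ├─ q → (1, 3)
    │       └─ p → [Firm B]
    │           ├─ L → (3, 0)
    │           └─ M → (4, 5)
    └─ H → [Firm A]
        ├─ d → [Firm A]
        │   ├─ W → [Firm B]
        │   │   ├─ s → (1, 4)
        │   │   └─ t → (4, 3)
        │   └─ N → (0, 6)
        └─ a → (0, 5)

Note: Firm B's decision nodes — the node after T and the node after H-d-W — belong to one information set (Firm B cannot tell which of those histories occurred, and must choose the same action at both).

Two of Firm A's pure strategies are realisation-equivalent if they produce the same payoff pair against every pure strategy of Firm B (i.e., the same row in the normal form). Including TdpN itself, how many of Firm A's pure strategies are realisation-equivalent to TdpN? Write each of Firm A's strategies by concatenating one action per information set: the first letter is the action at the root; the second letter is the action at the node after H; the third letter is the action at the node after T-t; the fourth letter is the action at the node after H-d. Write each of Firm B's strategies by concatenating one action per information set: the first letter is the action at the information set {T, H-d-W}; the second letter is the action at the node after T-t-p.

4

Row for TdpN (columns sL, sM, tL, tM): (2,7) (2,7) (3,0) (4,5).
Under TdpN, Firm A's choice at the node after H and at the node after H-d can never be reached regardless of what Firm B does, so varying those choices leaves every outcome unchanged.
Holding the reachable choices fixed and varying the unreachable ones freely already gives 2 × 2 = 4 equivalent strategies.
No other strategy reproduces this row, so those 4 are the full class: TdpW, TdpN, TapW, TapN.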